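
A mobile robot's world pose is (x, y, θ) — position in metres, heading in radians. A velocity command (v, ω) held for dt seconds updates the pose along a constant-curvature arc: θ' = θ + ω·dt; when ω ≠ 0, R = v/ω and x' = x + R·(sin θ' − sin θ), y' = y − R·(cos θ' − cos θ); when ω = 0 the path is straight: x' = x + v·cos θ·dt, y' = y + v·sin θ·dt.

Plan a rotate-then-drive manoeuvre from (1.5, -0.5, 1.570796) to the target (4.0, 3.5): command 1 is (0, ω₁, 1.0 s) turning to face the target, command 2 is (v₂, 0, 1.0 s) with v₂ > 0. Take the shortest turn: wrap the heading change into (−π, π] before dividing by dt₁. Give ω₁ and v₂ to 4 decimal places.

heading to target = atan2(3.5−-0.5, 4−1.5) = 1.0122
Δθ = wrap(1.0122 − 1.5708) = -0.5586; ω₁ = Δθ/dt₁ = -0.5586
distance = √((4−1.5)² + (3.5−-0.5)²) = 4.7170; v₂ = distance/dt₂ = 4.7170

ω₁ = -0.5586, v₂ = 4.7170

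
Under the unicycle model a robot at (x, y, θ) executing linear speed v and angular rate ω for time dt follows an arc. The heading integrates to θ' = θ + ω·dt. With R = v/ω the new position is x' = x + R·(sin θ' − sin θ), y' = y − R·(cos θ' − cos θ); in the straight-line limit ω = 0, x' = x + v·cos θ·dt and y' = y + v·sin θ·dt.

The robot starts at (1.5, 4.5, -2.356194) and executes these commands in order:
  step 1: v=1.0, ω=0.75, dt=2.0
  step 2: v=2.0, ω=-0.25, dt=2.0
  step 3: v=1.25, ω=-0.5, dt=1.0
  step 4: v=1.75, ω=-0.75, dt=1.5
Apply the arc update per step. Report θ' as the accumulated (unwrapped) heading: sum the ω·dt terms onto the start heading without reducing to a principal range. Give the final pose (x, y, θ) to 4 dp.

(1.2993, -3.7381, -2.9812)

step 1: θ'=-0.8562 (R=1.3333) → pose (1.4357, 2.6834, -0.8562)
step 2: θ'=-1.3562 (R=-8.0000) → pose (3.2093, -0.8554, -1.3562)
step 3: θ'=-1.8562 (R=-2.5000) → pose (3.1656, -2.0917, -1.8562)
step 4: θ'=-2.9812 (R=-2.3333) → pose (1.2993, -3.7381, -2.9812)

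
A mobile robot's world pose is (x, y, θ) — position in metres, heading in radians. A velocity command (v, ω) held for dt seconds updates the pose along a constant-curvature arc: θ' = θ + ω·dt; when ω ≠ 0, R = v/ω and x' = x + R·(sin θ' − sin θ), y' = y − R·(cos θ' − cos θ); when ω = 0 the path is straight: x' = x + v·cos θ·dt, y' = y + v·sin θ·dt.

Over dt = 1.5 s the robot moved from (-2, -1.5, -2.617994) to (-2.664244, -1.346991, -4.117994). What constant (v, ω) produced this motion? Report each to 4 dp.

Δθ = -4.117994 − -2.617994 = -1.500000
ω = Δθ/dt = -1.500000/1.5 = -1.0000
R = Δx/(sin θ' − sin θ) = -0.5000
v = R·ω = -0.5000·-1.0000 = 0.5000

v = 0.5000, ω = -1.0000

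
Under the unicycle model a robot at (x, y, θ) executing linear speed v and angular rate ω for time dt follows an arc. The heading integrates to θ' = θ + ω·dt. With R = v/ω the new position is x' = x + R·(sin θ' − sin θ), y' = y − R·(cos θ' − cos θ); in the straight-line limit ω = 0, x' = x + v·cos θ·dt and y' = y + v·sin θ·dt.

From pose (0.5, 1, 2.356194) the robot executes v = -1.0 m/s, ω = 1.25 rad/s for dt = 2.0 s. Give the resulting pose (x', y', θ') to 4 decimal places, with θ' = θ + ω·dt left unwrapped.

(1.8574, 1.6803, 4.8562)

θ' = 2.3562 + 1.25·2.0 = 4.8562
R = v/ω = -1.0/1.25 = -0.8000
x' = 0.5 + -0.8000·(sin 4.8562 − sin 2.3562) = 1.8574
y' = 1 − -0.8000·(cos 4.8562 − cos 2.3562) = 1.6803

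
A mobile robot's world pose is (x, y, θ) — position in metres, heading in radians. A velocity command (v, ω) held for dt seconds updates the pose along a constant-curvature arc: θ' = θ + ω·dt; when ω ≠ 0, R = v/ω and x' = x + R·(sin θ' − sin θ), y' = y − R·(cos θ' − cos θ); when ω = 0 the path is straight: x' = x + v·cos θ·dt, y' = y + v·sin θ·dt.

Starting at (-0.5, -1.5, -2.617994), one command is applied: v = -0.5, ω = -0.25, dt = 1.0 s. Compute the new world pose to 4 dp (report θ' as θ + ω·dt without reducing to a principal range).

θ' = -2.6180 + -0.25·1.0 = -2.8680
R = v/ω = -0.5/-0.25 = 2.0000
x' = -0.5 + 2.0000·(sin -2.8680 − sin -2.6180) = -0.0404
y' = -1.5 − 2.0000·(cos -2.8680 − cos -2.6180) = -1.3064

(-0.0404, -1.3064, -2.8680)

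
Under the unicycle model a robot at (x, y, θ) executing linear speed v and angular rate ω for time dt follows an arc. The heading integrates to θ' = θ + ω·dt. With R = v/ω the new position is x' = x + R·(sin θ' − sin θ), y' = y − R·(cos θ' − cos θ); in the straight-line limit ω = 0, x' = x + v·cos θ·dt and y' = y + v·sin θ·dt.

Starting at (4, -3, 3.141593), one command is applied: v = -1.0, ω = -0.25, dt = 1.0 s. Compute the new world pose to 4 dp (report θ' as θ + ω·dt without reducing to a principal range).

θ' = 3.1416 + -0.25·1.0 = 2.8916
R = v/ω = -1.0/-0.25 = 4.0000
x' = 4 + 4.0000·(sin 2.8916 − sin 3.1416) = 4.9896
y' = -3 − 4.0000·(cos 2.8916 − cos 3.1416) = -3.1243

(4.9896, -3.1243, 2.8916)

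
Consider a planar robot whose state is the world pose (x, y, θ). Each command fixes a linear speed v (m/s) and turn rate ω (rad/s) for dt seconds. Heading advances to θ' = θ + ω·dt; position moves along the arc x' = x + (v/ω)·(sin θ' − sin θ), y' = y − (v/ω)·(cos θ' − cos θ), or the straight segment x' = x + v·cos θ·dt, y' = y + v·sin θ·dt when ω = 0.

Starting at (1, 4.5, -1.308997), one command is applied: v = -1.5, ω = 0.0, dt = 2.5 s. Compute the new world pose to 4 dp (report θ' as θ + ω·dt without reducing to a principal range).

(0.0294, 8.1222, -1.3090)

θ' = -1.3090 + 0.0·2.5 = -1.3090
ω = 0 → straight: x' = 1 + -1.5·cos(-1.3090)·2.5 = 0.0294
y' = 4.5 + -1.5·sin(-1.3090)·2.5 = 8.1222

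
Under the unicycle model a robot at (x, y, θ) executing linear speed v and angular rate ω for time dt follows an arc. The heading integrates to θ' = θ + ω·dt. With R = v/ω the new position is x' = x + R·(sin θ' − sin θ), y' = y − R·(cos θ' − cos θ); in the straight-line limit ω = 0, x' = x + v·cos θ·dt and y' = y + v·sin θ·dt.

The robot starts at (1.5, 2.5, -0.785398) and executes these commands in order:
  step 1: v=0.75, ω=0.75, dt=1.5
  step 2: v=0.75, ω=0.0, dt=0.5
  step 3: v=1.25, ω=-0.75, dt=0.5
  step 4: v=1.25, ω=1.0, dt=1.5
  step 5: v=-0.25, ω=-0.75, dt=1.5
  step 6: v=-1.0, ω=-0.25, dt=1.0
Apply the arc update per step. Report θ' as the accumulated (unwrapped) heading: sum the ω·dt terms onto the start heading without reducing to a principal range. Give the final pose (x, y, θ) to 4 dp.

(3.6002, 3.1086, 0.0896)

step 1: θ'=0.3396 (R=1.0000) → pose (2.5402, 2.2642, 0.3396)
step 2: θ'=0.3396 (straight) → pose (2.8938, 2.3891, 0.3396)
step 3: θ'=-0.0354 (R=-1.6667) → pose (3.5080, 2.4833, -0.0354)
step 4: θ'=1.4646 (R=1.2500) → pose (4.7952, 3.6000, 1.4646)
step 5: θ'=0.3396 (R=0.3333) → pose (4.5748, 3.3210, 0.3396)
step 6: θ'=0.0896 (R=4.0000) → pose (3.6002, 3.1086, 0.0896)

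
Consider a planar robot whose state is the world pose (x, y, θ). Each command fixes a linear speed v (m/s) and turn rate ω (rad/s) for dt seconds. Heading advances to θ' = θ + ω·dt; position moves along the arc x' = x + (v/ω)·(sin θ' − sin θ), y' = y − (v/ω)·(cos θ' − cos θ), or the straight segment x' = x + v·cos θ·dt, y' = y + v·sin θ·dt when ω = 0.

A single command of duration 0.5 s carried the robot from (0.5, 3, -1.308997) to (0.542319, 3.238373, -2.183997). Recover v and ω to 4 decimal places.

Δθ = -2.183997 − -1.308997 = -0.875000
ω = Δθ/dt = -0.875000/0.5 = -1.7500
R = −Δy/(cos θ' − cos θ) = 0.2857
v = R·ω = 0.2857·-1.7500 = -0.5000

v = -0.5000, ω = -1.7500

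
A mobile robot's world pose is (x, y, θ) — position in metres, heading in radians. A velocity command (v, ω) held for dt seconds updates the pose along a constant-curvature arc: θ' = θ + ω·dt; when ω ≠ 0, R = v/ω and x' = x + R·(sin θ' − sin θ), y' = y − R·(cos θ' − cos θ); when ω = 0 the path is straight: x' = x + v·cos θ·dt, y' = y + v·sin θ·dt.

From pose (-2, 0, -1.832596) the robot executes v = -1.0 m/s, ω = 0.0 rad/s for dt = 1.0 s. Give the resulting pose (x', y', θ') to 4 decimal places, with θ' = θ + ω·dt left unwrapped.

θ' = -1.8326 + 0.0·1.0 = -1.8326
ω = 0 → straight: x' = -2 + -1.0·cos(-1.8326)·1.0 = -1.7412
y' = 0 + -1.0·sin(-1.8326)·1.0 = 0.9659

(-1.7412, 0.9659, -1.8326)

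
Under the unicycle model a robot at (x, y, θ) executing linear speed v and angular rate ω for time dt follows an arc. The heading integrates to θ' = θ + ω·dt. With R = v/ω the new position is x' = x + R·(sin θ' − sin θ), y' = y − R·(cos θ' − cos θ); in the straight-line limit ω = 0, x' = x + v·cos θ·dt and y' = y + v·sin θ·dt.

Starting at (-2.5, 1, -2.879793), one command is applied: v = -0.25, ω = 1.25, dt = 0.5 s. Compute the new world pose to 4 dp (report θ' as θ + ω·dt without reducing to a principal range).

(-2.3968, 1.0668, -2.2548)

θ' = -2.8798 + 1.25·0.5 = -2.2548
R = v/ω = -0.25/1.25 = -0.2000
x' = -2.5 + -0.2000·(sin -2.2548 − sin -2.8798) = -2.3968
y' = 1 − -0.2000·(cos -2.2548 − cos -2.8798) = 1.0668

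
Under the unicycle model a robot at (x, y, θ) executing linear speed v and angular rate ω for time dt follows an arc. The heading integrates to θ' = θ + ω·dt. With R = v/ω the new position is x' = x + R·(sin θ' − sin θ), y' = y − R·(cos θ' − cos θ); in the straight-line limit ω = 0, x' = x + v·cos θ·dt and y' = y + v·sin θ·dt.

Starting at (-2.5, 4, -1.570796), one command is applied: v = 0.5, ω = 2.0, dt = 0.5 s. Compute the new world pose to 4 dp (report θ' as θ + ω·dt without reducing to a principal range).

(-2.3851, 3.7896, -0.5708)

θ' = -1.5708 + 2.0·0.5 = -0.5708
R = v/ω = 0.5/2.0 = 0.2500
x' = -2.5 + 0.2500·(sin -0.5708 − sin -1.5708) = -2.3851
y' = 4 − 0.2500·(cos -0.5708 − cos -1.5708) = 3.7896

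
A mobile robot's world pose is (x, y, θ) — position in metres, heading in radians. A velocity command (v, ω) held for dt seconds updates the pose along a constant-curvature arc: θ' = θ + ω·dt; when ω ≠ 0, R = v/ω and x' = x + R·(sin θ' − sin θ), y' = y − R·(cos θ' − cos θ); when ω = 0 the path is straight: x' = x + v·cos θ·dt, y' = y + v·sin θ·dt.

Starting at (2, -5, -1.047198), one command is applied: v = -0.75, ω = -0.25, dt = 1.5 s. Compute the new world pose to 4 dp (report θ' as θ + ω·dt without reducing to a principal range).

(1.6311, -3.9442, -1.4222)

θ' = -1.0472 + -0.25·1.5 = -1.4222
R = v/ω = -0.75/-0.25 = 3.0000
x' = 2 + 3.0000·(sin -1.4222 − sin -1.0472) = 1.6311
y' = -5 − 3.0000·(cos -1.4222 − cos -1.0472) = -3.9442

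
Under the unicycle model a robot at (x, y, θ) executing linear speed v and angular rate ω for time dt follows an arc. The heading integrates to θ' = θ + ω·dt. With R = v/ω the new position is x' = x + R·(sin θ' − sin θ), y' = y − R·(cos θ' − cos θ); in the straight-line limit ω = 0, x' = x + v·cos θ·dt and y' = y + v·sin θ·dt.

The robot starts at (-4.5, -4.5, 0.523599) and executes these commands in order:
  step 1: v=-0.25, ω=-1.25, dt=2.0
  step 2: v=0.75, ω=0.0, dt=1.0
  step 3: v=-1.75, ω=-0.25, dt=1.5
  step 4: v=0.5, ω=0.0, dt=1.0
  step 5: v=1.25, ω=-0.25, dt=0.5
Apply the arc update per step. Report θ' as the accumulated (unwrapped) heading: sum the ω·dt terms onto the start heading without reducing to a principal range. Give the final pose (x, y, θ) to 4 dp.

step 1: θ'=-1.9764 (R=0.2000) → pose (-4.7838, -4.2479, -1.9764)
step 2: θ'=-1.9764 (straight) → pose (-5.0797, -4.9370, -1.9764)
step 3: θ'=-2.3514 (R=7.0000) → pose (-3.6211, -2.7731, -2.3514)
step 4: θ'=-2.3514 (straight) → pose (-3.9729, -3.1283, -2.3514)
step 5: θ'=-2.4764 (R=-5.0000) → pose (-4.4393, -3.5438, -2.4764)

(-4.4393, -3.5438, -2.4764)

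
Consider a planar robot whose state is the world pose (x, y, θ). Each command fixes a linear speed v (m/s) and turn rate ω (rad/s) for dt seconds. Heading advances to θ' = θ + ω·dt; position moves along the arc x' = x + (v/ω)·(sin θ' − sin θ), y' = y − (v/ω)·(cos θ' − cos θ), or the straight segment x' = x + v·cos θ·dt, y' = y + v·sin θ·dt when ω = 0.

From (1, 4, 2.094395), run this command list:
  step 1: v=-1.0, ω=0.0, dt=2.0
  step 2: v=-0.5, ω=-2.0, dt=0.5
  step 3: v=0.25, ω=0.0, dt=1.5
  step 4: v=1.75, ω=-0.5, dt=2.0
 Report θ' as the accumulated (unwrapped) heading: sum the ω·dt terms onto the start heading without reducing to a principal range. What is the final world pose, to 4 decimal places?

(4.9580, 4.2409, 0.0944)

step 1: θ'=2.0944 (straight) → pose (2.0000, 2.2679, 2.0944)
step 2: θ'=1.0944 (R=0.2500) → pose (2.0057, 2.0283, 1.0944)
step 3: θ'=1.0944 (straight) → pose (2.1776, 2.3615, 1.0944)
step 4: θ'=0.0944 (R=-3.5000) → pose (4.9580, 4.2409, 0.0944)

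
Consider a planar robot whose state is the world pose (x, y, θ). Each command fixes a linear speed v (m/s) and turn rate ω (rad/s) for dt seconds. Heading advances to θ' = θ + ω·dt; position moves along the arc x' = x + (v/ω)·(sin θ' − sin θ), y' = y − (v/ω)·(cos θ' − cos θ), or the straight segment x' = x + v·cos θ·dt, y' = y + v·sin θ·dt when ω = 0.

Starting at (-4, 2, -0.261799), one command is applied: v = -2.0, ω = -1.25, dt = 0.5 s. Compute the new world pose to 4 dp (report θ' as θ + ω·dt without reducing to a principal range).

θ' = -0.2618 + -1.25·0.5 = -0.8868
R = v/ω = -2.0/-1.25 = 1.6000
x' = -4 + 1.6000·(sin -0.8868 − sin -0.2618) = -4.8260
y' = 2 − 1.6000·(cos -0.8868 − cos -0.2618) = 2.5344

(-4.8260, 2.5344, -0.8868)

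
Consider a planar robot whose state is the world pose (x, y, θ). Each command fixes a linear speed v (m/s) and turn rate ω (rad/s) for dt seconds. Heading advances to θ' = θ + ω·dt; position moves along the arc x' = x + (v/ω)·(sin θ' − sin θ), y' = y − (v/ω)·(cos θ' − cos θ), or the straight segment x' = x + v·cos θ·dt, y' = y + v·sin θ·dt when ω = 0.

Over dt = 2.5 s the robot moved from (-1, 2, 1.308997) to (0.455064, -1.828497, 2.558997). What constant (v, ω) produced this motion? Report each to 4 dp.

Δθ = 2.558997 − 1.308997 = 1.250000
ω = Δθ/dt = 1.250000/2.5 = 0.5000
R = −Δy/(cos θ' − cos θ) = -3.5000
v = R·ω = -3.5000·0.5000 = -1.7500

v = -1.7500, ω = 0.5000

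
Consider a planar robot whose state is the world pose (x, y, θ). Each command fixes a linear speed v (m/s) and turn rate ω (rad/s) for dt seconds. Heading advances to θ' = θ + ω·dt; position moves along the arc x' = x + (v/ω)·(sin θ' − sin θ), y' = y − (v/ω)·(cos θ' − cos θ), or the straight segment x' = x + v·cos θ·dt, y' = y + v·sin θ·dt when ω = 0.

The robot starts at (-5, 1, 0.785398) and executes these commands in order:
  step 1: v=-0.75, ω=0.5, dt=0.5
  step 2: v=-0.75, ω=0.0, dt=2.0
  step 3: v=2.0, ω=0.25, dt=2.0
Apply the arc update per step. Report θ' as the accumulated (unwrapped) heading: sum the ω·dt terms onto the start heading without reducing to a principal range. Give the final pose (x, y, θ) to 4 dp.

step 1: θ'=1.0354 (R=-1.5000) → pose (-5.2294, 0.7046, 1.0354)
step 2: θ'=1.0354 (straight) → pose (-5.9947, -0.5855, 1.0354)
step 3: θ'=1.5354 (R=8.0000) → pose (-4.8802, 3.2129, 1.5354)

(-4.8802, 3.2129, 1.5354)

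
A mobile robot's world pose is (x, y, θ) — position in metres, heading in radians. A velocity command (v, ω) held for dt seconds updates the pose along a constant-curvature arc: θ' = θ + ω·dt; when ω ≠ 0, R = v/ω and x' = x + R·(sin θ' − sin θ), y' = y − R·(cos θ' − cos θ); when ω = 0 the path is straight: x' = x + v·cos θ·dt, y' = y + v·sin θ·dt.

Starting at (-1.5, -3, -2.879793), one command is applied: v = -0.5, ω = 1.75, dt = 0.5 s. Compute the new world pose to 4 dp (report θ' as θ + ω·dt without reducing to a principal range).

θ' = -2.8798 + 1.75·0.5 = -2.0048
R = v/ω = -0.5/1.75 = -0.2857
x' = -1.5 + -0.2857·(sin -2.0048 − sin -2.8798) = -1.3147
y' = -3 − -0.2857·(cos -2.0048 − cos -2.8798) = -2.8442

(-1.3147, -2.8442, -2.0048)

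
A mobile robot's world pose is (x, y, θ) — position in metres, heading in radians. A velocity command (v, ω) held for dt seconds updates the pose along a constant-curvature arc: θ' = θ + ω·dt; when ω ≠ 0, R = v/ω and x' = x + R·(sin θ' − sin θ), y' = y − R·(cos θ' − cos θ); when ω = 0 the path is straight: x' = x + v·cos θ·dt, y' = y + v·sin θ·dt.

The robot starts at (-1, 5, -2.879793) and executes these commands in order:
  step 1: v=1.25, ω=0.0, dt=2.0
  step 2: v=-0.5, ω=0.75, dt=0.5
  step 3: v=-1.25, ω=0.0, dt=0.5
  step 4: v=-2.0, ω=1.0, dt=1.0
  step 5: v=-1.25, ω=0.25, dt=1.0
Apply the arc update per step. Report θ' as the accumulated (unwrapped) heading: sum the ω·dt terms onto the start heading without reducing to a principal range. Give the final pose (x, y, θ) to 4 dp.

(-2.1187, 7.7965, -1.2548)

step 1: θ'=-2.8798 (straight) → pose (-3.4148, 4.3530, -2.8798)
step 2: θ'=-2.5048 (R=-0.6667) → pose (-3.1909, 4.4609, -2.5048)
step 3: θ'=-2.5048 (straight) → pose (-2.6884, 4.8325, -2.5048)
step 4: θ'=-1.5048 (R=-2.0000) → pose (-1.8820, 6.5725, -1.5048)
step 5: θ'=-1.2548 (R=-5.0000) → pose (-2.1187, 7.7965, -1.2548)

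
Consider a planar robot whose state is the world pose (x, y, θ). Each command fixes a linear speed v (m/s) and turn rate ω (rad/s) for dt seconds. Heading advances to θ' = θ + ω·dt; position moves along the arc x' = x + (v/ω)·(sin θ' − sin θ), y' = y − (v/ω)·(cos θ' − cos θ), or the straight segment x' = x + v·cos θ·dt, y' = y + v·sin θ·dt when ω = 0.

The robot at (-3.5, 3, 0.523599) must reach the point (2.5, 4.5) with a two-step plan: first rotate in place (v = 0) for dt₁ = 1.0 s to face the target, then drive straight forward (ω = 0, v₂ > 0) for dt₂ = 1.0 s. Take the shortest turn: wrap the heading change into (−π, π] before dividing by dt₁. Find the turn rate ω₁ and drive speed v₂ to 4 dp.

heading to target = atan2(4.5−3, 2.5−-3.5) = 0.2450
Δθ = wrap(0.2450 − 0.5236) = -0.2786; ω₁ = Δθ/dt₁ = -0.2786
distance = √((2.5−-3.5)² + (4.5−3)²) = 6.1847; v₂ = distance/dt₂ = 6.1847

ω₁ = -0.2786, v₂ = 6.1847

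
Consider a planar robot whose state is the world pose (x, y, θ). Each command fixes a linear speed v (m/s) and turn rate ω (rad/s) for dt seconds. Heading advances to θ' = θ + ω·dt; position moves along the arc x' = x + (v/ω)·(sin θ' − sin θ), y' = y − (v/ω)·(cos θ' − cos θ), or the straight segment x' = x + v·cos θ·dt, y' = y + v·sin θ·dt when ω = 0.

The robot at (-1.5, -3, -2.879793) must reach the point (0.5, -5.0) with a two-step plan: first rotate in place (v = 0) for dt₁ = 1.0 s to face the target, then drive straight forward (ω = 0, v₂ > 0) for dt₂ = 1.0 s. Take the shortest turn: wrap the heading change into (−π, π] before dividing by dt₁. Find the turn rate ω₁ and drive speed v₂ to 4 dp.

heading to target = atan2(-5−-3, 0.5−-1.5) = -0.7854
Δθ = wrap(-0.7854 − -2.8798) = 2.0944; ω₁ = Δθ/dt₁ = 2.0944
distance = √((0.5−-1.5)² + (-5−-3)²) = 2.8284; v₂ = distance/dt₂ = 2.8284

ω₁ = 2.0944, v₂ = 2.8284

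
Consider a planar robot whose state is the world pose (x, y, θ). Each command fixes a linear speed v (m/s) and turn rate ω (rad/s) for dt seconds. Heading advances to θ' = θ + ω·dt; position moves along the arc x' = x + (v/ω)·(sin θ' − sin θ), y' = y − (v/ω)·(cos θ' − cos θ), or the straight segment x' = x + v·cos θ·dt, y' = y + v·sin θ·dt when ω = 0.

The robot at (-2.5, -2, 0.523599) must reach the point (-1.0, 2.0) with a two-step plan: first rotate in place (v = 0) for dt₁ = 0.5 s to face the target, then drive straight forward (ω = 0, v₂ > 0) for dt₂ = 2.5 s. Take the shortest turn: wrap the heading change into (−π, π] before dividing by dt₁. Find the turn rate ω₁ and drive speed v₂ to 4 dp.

heading to target = atan2(2−-2, -1−-2.5) = 1.2120
Δθ = wrap(1.2120 − 0.5236) = 0.6884; ω₁ = Δθ/dt₁ = 1.3769
distance = √((-1−-2.5)² + (2−-2)²) = 4.2720; v₂ = distance/dt₂ = 1.7088

ω₁ = 1.3769, v₂ = 1.7088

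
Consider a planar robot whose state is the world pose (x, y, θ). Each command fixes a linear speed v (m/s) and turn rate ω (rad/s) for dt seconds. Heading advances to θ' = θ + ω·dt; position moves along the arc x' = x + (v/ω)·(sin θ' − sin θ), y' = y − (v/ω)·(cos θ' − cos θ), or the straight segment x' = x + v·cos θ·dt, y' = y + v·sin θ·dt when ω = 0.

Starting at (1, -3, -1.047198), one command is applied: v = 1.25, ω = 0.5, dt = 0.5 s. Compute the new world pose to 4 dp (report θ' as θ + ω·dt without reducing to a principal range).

(1.3766, -3.4968, -0.7972)

θ' = -1.0472 + 0.5·0.5 = -0.7972
R = v/ω = 1.25/0.5 = 2.5000
x' = 1 + 2.5000·(sin -0.7972 − sin -1.0472) = 1.3766
y' = -3 − 2.5000·(cos -0.7972 − cos -1.0472) = -3.4968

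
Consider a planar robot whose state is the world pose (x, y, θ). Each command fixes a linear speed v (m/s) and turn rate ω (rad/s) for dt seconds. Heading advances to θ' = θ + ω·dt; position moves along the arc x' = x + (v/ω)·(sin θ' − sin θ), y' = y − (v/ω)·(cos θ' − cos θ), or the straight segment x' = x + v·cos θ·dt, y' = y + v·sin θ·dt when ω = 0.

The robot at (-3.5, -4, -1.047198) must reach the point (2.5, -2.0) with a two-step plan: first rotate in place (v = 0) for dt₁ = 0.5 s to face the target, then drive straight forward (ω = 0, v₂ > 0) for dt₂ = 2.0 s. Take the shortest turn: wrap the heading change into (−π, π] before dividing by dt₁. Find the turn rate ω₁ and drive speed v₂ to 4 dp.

heading to target = atan2(-2−-4, 2.5−-3.5) = 0.3218
Δθ = wrap(0.3218 − -1.0472) = 1.3689; ω₁ = Δθ/dt₁ = 2.7379
distance = √((2.5−-3.5)² + (-2−-4)²) = 6.3246; v₂ = distance/dt₂ = 3.1623

ω₁ = 2.7379, v₂ = 3.1623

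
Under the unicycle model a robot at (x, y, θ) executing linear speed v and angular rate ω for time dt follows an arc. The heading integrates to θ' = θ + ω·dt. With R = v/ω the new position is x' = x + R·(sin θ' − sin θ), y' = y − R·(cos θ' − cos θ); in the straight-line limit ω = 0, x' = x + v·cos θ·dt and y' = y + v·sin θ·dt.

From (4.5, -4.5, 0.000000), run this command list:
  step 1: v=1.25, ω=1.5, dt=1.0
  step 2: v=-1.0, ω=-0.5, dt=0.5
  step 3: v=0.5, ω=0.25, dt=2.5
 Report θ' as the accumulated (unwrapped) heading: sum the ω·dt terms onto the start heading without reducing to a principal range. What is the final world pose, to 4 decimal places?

(5.2444, -2.9851, 1.8750)

step 1: θ'=1.5000 (R=0.8333) → pose (5.3312, -3.7256, 1.5000)
step 2: θ'=1.2500 (R=2.0000) → pose (5.2342, -4.2148, 1.2500)
step 3: θ'=1.8750 (R=2.0000) → pose (5.2444, -2.9851, 1.8750)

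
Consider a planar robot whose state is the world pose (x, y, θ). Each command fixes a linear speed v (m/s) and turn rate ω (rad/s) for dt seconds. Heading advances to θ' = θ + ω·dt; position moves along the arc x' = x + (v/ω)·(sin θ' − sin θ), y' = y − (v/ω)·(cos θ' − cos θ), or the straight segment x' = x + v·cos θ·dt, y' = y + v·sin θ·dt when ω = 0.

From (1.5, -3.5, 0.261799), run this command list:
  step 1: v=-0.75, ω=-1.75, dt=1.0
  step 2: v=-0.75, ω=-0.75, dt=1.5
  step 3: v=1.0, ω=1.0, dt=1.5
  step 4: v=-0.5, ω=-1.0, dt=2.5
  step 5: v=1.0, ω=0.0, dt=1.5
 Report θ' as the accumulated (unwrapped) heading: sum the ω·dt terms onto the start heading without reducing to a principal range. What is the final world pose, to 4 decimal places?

step 1: θ'=-1.4882 (R=0.4286) → pose (0.9620, -3.1214, -1.4882)
step 2: θ'=-2.6132 (R=1.0000) → pose (1.4544, -2.1753, -2.6132)
step 3: θ'=-1.1132 (R=1.0000) → pose (1.0614, -3.4807, -1.1132)
step 4: θ'=-3.6132 (R=0.5000) → pose (1.7372, -2.8144, -3.6132)
step 5: θ'=-3.6132 (straight) → pose (0.4009, -2.1329, -3.6132)

(0.4009, -2.1329, -3.6132)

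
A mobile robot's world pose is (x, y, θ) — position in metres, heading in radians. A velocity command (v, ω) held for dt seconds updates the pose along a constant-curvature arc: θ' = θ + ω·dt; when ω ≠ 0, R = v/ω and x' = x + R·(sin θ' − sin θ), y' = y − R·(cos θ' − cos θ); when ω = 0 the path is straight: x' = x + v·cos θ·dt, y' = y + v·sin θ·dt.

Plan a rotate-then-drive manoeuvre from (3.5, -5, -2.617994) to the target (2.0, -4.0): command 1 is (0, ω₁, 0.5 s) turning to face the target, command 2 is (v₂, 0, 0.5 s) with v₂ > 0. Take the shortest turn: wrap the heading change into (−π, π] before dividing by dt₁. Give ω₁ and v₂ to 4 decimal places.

ω₁ = -2.2232, v₂ = 3.6056

heading to target = atan2(-4−-5, 2−3.5) = 2.5536
Δθ = wrap(2.5536 − -2.6180) = -1.1116; ω₁ = Δθ/dt₁ = -2.2232
distance = √((2−3.5)² + (-4−-5)²) = 1.8028; v₂ = distance/dt₂ = 3.6056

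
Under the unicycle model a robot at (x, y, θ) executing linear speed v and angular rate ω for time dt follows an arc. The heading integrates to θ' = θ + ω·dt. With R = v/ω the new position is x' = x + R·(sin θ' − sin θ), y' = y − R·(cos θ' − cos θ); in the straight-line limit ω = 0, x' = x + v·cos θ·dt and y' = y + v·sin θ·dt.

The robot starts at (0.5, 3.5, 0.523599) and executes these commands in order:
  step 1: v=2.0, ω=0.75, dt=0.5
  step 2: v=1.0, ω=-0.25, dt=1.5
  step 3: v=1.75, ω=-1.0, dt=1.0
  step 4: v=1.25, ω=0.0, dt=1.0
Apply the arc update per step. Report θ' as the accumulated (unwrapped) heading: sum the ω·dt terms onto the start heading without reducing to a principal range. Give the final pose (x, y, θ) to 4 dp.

step 1: θ'=0.8986 (R=2.6667) → pose (1.2532, 4.1488, 0.8986)
step 2: θ'=0.5236 (R=-4.0000) → pose (2.3830, 5.1221, 0.5236)
step 3: θ'=-0.4764 (R=-1.7500) → pose (4.0606, 5.1617, -0.4764)
step 4: θ'=-0.4764 (straight) → pose (5.1714, 4.5885, -0.4764)

(5.1714, 4.5885, -0.4764)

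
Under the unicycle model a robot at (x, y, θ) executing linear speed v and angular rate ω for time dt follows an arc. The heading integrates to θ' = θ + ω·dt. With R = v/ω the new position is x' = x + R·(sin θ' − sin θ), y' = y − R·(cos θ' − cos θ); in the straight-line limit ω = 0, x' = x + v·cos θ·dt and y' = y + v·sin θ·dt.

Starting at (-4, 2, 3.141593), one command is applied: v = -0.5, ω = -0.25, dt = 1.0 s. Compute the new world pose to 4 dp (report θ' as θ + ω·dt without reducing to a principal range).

θ' = 3.1416 + -0.25·1.0 = 2.8916
R = v/ω = -0.5/-0.25 = 2.0000
x' = -4 + 2.0000·(sin 2.8916 − sin 3.1416) = -3.5052
y' = 2 − 2.0000·(cos 2.8916 − cos 3.1416) = 1.9378

(-3.5052, 1.9378, 2.8916)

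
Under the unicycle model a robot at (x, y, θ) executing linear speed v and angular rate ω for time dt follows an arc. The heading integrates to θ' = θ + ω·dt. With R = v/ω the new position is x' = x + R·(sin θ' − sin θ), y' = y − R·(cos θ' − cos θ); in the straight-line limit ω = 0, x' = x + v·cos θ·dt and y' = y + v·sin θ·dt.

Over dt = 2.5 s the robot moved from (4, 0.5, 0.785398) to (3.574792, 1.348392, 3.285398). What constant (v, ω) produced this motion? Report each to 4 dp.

v = 0.5000, ω = 1.0000

Δθ = 3.285398 − 0.785398 = 2.500000
ω = Δθ/dt = 2.500000/2.5 = 1.0000
R = −Δy/(cos θ' − cos θ) = 0.5000
v = R·ω = 0.5000·1.0000 = 0.5000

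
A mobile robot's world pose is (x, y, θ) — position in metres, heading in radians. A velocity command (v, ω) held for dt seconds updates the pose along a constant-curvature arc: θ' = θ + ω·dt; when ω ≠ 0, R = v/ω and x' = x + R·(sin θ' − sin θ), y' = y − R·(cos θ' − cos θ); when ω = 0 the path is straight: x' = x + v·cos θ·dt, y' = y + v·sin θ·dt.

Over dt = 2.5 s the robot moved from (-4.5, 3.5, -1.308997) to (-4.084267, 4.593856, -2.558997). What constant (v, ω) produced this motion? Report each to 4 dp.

Δθ = -2.558997 − -1.308997 = -1.250000
ω = Δθ/dt = -1.250000/2.5 = -0.5000
R = −Δy/(cos θ' − cos θ) = 1.0000
v = R·ω = 1.0000·-0.5000 = -0.5000

v = -0.5000, ω = -0.5000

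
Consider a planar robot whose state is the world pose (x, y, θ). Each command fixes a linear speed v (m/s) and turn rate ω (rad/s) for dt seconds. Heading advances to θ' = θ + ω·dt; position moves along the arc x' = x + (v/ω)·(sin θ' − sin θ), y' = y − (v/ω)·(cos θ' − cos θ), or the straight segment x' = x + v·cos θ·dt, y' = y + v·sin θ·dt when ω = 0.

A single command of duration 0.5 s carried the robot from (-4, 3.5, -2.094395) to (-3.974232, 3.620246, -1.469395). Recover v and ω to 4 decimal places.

v = -0.2500, ω = 1.2500

Δθ = -1.469395 − -2.094395 = 0.625000
ω = Δθ/dt = 0.625000/0.5 = 1.2500
R = −Δy/(cos θ' − cos θ) = -0.2000
v = R·ω = -0.2000·1.2500 = -0.2500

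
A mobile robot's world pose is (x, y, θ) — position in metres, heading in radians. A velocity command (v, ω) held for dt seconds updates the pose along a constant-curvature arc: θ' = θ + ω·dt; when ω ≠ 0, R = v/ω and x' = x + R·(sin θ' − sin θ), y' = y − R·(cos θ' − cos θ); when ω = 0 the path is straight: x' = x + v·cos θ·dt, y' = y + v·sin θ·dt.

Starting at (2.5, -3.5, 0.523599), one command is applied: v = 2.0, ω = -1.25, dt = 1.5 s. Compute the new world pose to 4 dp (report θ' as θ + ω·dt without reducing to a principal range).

θ' = 0.5236 + -1.25·1.5 = -1.3514
R = v/ω = 2.0/-1.25 = -1.6000
x' = 2.5 + -1.6000·(sin -1.3514 − sin 0.5236) = 4.8616
y' = -3.5 − -1.6000·(cos -1.3514 − cos 0.5236) = -4.5374

(4.8616, -4.5374, -1.3514)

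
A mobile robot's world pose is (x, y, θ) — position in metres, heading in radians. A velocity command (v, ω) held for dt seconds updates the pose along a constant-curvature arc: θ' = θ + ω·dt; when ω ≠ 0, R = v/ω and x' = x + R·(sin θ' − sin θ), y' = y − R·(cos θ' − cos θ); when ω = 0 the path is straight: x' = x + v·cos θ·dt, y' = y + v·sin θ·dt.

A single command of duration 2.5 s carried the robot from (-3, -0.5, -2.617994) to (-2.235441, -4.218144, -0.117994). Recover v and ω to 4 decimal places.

v = 2.0000, ω = 1.0000

Δθ = -0.117994 − -2.617994 = 2.500000
ω = Δθ/dt = 2.500000/2.5 = 1.0000
R = −Δy/(cos θ' − cos θ) = 2.0000
v = R·ω = 2.0000·1.0000 = 2.0000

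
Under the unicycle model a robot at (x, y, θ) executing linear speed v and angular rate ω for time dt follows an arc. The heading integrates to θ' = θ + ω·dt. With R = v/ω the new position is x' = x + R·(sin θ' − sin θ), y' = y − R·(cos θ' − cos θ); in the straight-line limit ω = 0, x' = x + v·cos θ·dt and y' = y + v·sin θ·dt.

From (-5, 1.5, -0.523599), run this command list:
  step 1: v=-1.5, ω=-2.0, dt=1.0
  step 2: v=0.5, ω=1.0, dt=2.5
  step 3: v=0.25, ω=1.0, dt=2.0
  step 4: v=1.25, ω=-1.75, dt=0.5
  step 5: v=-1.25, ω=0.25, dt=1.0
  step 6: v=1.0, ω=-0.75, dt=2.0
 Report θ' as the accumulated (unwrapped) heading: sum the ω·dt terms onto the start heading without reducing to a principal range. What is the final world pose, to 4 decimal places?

(-3.4489, 2.6619, -0.1486)

step 1: θ'=-2.5236 (R=0.7500) → pose (-5.0596, 2.7608, -2.5236)
step 2: θ'=-0.0236 (R=0.5000) → pose (-4.7816, 1.8534, -0.0236)
step 3: θ'=1.9764 (R=0.2500) → pose (-4.5460, 2.2020, 1.9764)
step 4: θ'=1.1014 (R=-0.7143) → pose (-4.5267, 2.8069, 1.1014)
step 5: θ'=1.3514 (R=-5.0000) → pose (-4.9477, 1.6334, 1.3514)
step 6: θ'=-0.1486 (R=-1.3333) → pose (-3.4489, 2.6619, -0.1486)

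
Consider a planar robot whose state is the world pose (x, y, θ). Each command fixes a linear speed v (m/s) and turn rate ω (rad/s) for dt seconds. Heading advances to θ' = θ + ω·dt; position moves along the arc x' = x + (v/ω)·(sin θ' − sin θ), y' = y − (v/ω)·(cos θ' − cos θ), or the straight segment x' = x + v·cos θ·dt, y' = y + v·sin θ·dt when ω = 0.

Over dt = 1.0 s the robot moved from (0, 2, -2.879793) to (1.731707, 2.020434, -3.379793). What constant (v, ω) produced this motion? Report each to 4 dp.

Δθ = -3.379793 − -2.879793 = -0.500000
ω = Δθ/dt = -0.500000/1.0 = -0.5000
R = Δx/(sin θ' − sin θ) = 3.5000
v = R·ω = 3.5000·-0.5000 = -1.7500

v = -1.7500, ω = -0.5000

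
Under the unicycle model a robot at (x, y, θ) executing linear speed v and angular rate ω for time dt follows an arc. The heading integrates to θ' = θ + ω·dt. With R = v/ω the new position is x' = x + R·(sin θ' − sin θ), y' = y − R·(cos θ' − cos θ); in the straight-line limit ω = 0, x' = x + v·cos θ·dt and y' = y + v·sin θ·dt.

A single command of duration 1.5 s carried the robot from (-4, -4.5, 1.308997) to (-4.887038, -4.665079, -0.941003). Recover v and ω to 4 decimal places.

v = -0.7500, ω = -1.5000

Δθ = -0.941003 − 1.308997 = -2.250000
ω = Δθ/dt = -2.250000/1.5 = -1.5000
R = Δx/(sin θ' − sin θ) = 0.5000
v = R·ω = 0.5000·-1.5000 = -0.7500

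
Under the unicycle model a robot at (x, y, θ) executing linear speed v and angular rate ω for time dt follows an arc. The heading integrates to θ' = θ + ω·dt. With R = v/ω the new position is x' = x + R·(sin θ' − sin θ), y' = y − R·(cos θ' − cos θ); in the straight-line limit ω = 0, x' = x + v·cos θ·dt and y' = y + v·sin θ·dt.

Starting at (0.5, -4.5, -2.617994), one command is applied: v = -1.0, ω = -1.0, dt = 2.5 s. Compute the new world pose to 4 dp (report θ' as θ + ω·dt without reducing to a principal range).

(1.9189, -5.7606, -5.1180)

θ' = -2.6180 + -1.0·2.5 = -5.1180
R = v/ω = -1.0/-1.0 = 1.0000
x' = 0.5 + 1.0000·(sin -5.1180 − sin -2.6180) = 1.9189
y' = -4.5 − 1.0000·(cos -5.1180 − cos -2.6180) = -5.7606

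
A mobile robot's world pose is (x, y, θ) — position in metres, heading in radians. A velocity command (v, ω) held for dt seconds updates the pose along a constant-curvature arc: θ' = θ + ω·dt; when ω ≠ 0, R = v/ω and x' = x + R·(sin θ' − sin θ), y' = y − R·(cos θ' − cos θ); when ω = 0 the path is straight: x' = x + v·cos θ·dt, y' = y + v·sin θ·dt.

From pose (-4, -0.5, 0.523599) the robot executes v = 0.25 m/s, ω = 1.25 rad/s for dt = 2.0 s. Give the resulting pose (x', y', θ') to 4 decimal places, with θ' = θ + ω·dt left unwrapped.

θ' = 0.5236 + 1.25·2.0 = 3.0236
R = v/ω = 0.25/1.25 = 0.2000
x' = -4 + 0.2000·(sin 3.0236 − sin 0.5236) = -4.0765
y' = -0.5 − 0.2000·(cos 3.0236 − cos 0.5236) = -0.1282

(-4.0765, -0.1282, 3.0236)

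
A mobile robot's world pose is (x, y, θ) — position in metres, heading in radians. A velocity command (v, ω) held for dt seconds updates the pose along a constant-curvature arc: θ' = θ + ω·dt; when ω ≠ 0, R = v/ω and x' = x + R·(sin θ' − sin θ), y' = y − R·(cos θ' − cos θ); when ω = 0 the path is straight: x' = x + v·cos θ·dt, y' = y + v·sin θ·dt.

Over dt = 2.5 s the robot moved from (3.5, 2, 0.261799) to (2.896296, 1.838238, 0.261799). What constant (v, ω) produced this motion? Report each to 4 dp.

v = -0.2500, ω = 0.0000

Δθ = 0.261799 − 0.261799 = 0.000000
ω = Δθ/dt = 0.000000/2.5 = 0.0000
ω = 0 → v = (Δx·cos θ + Δy·sin θ)/dt = -0.2500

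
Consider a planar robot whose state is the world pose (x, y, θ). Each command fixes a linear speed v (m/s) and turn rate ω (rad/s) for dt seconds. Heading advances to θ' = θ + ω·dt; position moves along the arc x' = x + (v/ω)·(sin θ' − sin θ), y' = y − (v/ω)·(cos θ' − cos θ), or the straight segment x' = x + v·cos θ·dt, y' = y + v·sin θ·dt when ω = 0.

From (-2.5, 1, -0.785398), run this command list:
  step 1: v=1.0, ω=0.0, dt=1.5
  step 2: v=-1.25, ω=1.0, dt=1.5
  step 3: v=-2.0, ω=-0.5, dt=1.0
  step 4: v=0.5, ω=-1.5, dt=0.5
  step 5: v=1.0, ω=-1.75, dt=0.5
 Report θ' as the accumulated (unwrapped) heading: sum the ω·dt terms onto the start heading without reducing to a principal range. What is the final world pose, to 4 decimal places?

(-4.3982, -1.3264, -1.4104)

step 1: θ'=-0.7854 (straight) → pose (-1.4393, -0.0607, -0.7854)
step 2: θ'=0.7146 (R=-1.2500) → pose (-3.1424, -0.0004, 0.7146)
step 3: θ'=0.2146 (R=4.0000) → pose (-4.9118, -0.8872, 0.2146)
step 4: θ'=-0.5354 (R=-0.3333) → pose (-4.6708, -0.9262, -0.5354)
step 5: θ'=-1.4104 (R=-0.5714) → pose (-4.3982, -1.3264, -1.4104)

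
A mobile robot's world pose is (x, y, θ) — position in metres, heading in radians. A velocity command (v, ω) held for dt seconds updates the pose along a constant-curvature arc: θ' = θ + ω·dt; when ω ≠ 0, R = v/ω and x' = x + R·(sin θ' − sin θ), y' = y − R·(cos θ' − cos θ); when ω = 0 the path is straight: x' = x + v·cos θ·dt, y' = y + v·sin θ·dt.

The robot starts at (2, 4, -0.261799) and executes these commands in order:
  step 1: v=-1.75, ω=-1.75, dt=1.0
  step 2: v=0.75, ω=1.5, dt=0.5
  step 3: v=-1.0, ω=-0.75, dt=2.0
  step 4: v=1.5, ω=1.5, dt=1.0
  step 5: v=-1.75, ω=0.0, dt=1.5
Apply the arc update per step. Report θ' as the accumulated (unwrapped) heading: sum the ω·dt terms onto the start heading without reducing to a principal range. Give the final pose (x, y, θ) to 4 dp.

step 1: θ'=-2.0118 (R=1.0000) → pose (1.3545, 5.3928, -2.0118)
step 2: θ'=-1.2618 (R=0.5000) → pose (1.3303, 5.0273, -1.2618)
step 3: θ'=-2.7618 (R=1.3333) → pose (2.1062, 6.6711, -2.7618)
step 4: θ'=-1.2618 (R=1.0000) → pose (1.5243, 5.4382, -1.2618)
step 5: θ'=-1.2618 (straight) → pose (0.7260, 7.9389, -1.2618)

(0.7260, 7.9389, -1.2618)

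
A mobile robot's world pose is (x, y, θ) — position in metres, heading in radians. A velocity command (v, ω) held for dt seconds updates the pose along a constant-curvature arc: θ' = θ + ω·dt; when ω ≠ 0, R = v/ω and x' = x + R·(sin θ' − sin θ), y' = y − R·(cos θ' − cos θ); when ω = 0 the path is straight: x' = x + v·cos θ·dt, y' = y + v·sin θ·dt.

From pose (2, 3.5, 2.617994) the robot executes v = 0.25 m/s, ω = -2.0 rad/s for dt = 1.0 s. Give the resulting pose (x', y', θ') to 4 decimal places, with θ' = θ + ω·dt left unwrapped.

θ' = 2.6180 + -2.0·1.0 = 0.6180
R = v/ω = 0.25/-2.0 = -0.1250
x' = 2 + -0.1250·(sin 0.6180 − sin 2.6180) = 1.9901
y' = 3.5 − -0.1250·(cos 0.6180 − cos 2.6180) = 3.7101

(1.9901, 3.7101, 0.6180)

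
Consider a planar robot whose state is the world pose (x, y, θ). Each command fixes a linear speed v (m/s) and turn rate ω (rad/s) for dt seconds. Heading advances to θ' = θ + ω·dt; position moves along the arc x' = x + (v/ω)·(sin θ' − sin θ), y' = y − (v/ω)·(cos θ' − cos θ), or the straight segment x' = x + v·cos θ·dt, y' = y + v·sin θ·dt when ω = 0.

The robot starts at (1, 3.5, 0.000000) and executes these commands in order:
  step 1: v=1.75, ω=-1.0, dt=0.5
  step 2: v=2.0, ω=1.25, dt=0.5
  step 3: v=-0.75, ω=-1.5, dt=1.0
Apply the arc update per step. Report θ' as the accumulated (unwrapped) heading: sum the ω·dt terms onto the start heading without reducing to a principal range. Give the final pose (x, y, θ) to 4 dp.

step 1: θ'=-0.5000 (R=-1.7500) → pose (1.8390, 3.2858, -0.5000)
step 2: θ'=0.1250 (R=1.6000) → pose (2.8056, 3.1024, 0.1250)
step 3: θ'=-1.3750 (R=0.5000) → pose (2.2528, 3.5012, -1.3750)

(2.2528, 3.5012, -1.3750)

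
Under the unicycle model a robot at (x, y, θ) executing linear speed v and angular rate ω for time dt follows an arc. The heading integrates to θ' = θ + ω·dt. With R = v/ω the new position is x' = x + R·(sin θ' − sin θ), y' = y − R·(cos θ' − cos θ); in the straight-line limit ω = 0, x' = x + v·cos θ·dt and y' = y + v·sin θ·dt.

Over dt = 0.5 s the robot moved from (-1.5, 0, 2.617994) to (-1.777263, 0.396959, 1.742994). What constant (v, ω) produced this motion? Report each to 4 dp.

Δθ = 1.742994 − 2.617994 = -0.875000
ω = Δθ/dt = -0.875000/0.5 = -1.7500
R = −Δy/(cos θ' − cos θ) = -0.5714
v = R·ω = -0.5714·-1.7500 = 1.0000

v = 1.0000, ω = -1.7500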